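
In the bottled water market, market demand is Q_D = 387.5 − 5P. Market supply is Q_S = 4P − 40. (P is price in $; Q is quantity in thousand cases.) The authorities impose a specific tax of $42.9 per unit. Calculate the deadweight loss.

In inverse form: demand P = 77.5 − 0.2Q, supply P = 10 + 0.25Q.
Competitive equilibrium: 77.5 − 0.2Q = 10 + 0.25Q → Q* = 150, P* = 47.5.
With the tax, the buyer price exceeds the seller price by 42.9: (77.5 − 0.2Q) − (10 + 0.25Q) = 42.9 → Q' = 54.6667.
ΔQ = 150 − 54.6667 = 95.3333; the wedge equals the tax, 42.9.
Deadweight loss = ½ × 95.3333 × 42.9 = $2044.90 thousand.

$2044.90 thousand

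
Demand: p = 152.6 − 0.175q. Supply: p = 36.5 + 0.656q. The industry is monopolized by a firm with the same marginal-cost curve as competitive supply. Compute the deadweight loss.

Competitive equilibrium: 152.6 − 0.175q = 36.5 + 0.656q → q* = 139.7112, p* = 128.1505.
Marginal revenue: MR = 152.6 − 0.35q. Set MR = MC: 152.6 − 0.35q = 36.5 + 0.656q → q_m = 115.4076.
Price p_m = 152.6 − 0.175·115.4076 = 132.4037; MC(q_m) = 36.5 + 0.656·115.4076 = 112.2074.
Competitive q* = 139.7112, so Δq = 24.3036; wedge = 132.4037 − 112.2074 = 20.1963.
Deadweight loss = ½ × 24.3036 × 20.1963 = 245.42.

245.42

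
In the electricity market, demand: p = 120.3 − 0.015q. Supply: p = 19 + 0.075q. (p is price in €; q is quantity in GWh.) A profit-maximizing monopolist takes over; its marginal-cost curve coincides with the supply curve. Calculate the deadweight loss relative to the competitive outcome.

€1163.46

Competitive equilibrium: 120.3 − 0.015q = 19 + 0.075q → q* = 1125.5556, p* = 103.4167.
Marginal revenue: MR = 120.3 − 0.03q. Set MR = MC: 120.3 − 0.03q = 19 + 0.075q → q_m = 964.7619.
Price p_m = 120.3 − 0.015·964.7619 = 105.8286; MC(q_m) = 19 + 0.075·964.7619 = 91.3571.
Competitive q* = 1125.5556, so Δq = 160.7937; wedge = 105.8286 − 91.3571 = 14.4715.
Welfare loss = ½ × 160.7937 × 14.4715 = €1163.46.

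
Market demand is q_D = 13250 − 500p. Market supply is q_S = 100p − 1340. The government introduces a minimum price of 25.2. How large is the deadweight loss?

In inverse form: demand p = 26.5 − 0.002q, supply p = 13.4 + 0.01q.
Competitive equilibrium: 26.5 − 0.002q = 13.4 + 0.01q → q* = 1091.6667, p* = 24.3167.
At the floor p = 25.2, quantity demanded = (26.5 − 25.2)/0.002 = 650.
Sellers' marginal cost at q' = 650: 13.4 + 0.01·650 = 19.9.
Δq = 1091.6667 − 650 = 441.6667; wedge = 25.2 − 19.9 = 5.3.
Welfare loss = ½ × 441.6667 × 5.3 = 1170.42.

1170.42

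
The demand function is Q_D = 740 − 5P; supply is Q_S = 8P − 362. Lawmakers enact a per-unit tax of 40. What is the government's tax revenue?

7723.08

In inverse form: demand P = 148 − 0.2Q, supply P = 45.25 + 0.125Q.
Competitive equilibrium: 148 − 0.2Q = 45.25 + 0.125Q → Q* = 316.1538, P* = 84.7692.
With the tax, the buyer price exceeds the seller price by 40: (148 − 0.2Q) − (45.25 + 0.125Q) = 40 → Q' = 193.0769.
Tax revenue = 40 × 193.0769 = 7723.08.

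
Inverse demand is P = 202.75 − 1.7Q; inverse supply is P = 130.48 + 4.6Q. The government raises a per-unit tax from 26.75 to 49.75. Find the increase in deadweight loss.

139.64

Competitive equilibrium: 202.75 − 1.7Q = 130.48 + 4.6Q → Q* = 11.4714, P* = 183.2486.
For a per-unit tax t: ΔQ = t/6.3, so DWL = ½·t·(t/6.3) = t²/12.6.
At t = 26.75: DWL = 56.791. At t = 49.75: DWL = 196.434.
Increase = 196.434 − 56.791 = 139.64.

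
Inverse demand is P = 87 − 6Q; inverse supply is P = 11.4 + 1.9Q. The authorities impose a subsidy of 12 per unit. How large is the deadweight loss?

Competitive equilibrium: 87 − 6Q = 11.4 + 1.9Q → Q* = 9.5696, P* = 29.5823.
The subsidy lowers effective supply by 12: P = 1.9Q − 0.6.
New quantity: 87 − 6Q = 1.9Q − 0.6 → Q' = 11.0886.
Overproduction ΔQ = 11.0886 − 9.5696 = 1.519; wedge = subsidy = 12.
DWL = ½ × 1.519 × 12 = 9.11.

9.11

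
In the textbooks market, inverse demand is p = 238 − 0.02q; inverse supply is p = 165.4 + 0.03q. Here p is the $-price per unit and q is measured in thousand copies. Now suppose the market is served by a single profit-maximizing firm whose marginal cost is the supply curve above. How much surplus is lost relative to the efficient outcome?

$4302.66 thousand

Competitive equilibrium: 238 − 0.02q = 165.4 + 0.03q → q* = 1452, p* = 208.96.
Marginal revenue: MR = 238 − 0.04q. Set MR = MC: 238 − 0.04q = 165.4 + 0.03q → q_m = 1037.14286.
Price p_m = 238 − 0.02·1037.14286 = 217.25714; MC(q_m) = 165.4 + 0.03·1037.14286 = 196.51429.
Competitive q* = 1452, so Δq = 414.85714; wedge = 217.25714 − 196.51429 = 20.74285.
The triangle = ½ × 414.85714 × 20.74285 = $4302.66 thousand.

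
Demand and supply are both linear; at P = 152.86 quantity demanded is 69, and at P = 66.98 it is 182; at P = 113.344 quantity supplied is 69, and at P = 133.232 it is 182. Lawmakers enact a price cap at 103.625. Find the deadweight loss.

4443.41

Demand slope = (66.98 − 152.86)/(182 − 69) = −0.76, so P = 205.3 − 0.76Q.
Supply slope = (133.232 − 113.344)/(182 − 69) = 0.176, so P = 101.2 + 0.176Q.
Competitive equilibrium: 205.3 − 0.76Q = 101.2 + 0.176Q → Q* = 111.2179, P* = 120.7744.
At the ceiling P = 103.625, quantity supplied = (103.625 − 101.2)/0.176 = 13.7784.
Willingness to pay at Q' = 13.7784: 205.3 − 0.76·13.7784 = 194.8284.
ΔQ = 111.2179 − 13.7784 = 97.4395; wedge = 194.8284 − 103.625 = 91.2034.
Welfare loss = ½ × 97.4395 × 91.2034 = 4443.41.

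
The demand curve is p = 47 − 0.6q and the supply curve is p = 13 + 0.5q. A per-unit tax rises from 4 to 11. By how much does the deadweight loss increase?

Competitive equilibrium: 47 − 0.6q = 13 + 0.5q → q* = 30.9091, p* = 28.4545.
For a per-unit tax t: Δq = t/1.1, so DWL = ½·t·(t/1.1) = t²/2.2.
At t = 4: DWL = 7.273. At t = 11: DWL = 55.
Increase = 55 − 7.273 = 47.73.

47.73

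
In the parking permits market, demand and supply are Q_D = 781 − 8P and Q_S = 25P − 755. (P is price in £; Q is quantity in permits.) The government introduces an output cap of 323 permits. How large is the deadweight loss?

In inverse form: demand P = 97.625 − 0.125Q, supply P = 30.2 + 0.04Q.
Competitive equilibrium: 97.625 − 0.125Q = 30.2 + 0.04Q → Q* = 408.6364, P* = 46.5455.
At Q = 323: demand price = 97.625 − 0.125·323 = 57.25; supply price = 30.2 + 0.04·323 = 43.12.
ΔQ = 408.6364 − 323 = 85.6364; wedge = 57.25 − 43.12 = 14.13.
The triangle = ½ × 85.6364 × 14.13 = £605.02.

£605.02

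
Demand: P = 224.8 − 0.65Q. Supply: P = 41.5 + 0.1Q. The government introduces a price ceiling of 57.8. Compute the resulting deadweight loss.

2484.735

Competitive equilibrium: 224.8 − 0.65Q = 41.5 + 0.1Q → Q* = 244.4, P* = 65.94.
At the ceiling P = 57.8, quantity supplied = (57.8 − 41.5)/0.1 = 163.
Willingness to pay at Q' = 163: 224.8 − 0.65·163 = 118.85.
ΔQ = 244.4 − 163 = 81.4; wedge = 118.85 − 57.8 = 61.05.
Deadweight loss = ½ × 81.4 × 61.05 = 2484.735.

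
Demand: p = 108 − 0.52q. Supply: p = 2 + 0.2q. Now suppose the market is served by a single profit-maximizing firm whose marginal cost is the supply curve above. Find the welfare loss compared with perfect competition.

1372.18

Competitive equilibrium: 108 − 0.52q = 2 + 0.2q → q* = 147.2222, p* = 31.4444.
Marginal revenue: MR = 108 − 1.04q. Set MR = MC: 108 − 1.04q = 2 + 0.2q → q_m = 85.4839.
Price p_m = 108 − 0.52·85.4839 = 63.5484; MC(q_m) = 2 + 0.2·85.4839 = 19.0968.
Competitive q* = 147.2222, so Δq = 61.7383; wedge = 63.5484 − 19.0968 = 44.4516.
Welfare loss = ½ × 61.7383 × 44.4516 = 1372.18.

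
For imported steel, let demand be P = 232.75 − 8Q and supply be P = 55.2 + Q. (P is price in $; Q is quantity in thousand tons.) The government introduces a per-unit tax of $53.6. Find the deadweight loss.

$159.61 thousand

Competitive equilibrium: 232.75 − 8Q = 55.2 + Q → Q* = 19.7278, P* = 74.9278.
With the tax, the buyer price exceeds the seller price by 53.6: (232.75 − 8Q) − (55.2 + Q) = 53.6 → Q' = 13.7722.
ΔQ = 19.7278 − 13.7722 = 5.9556; the wedge equals the tax, 53.6.
The triangle = ½ × 5.9556 × 53.6 = $159.61 thousand.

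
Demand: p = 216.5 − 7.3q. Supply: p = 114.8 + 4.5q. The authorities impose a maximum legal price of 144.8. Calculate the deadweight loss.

22.48

Competitive equilibrium: 216.5 − 7.3q = 114.8 + 4.5q → q* = 8.6186, p* = 153.5839.
At the ceiling p = 144.8, quantity supplied = (144.8 − 114.8)/4.5 = 6.6667.
Willingness to pay at q' = 6.6667: 216.5 − 7.3·6.6667 = 167.8331.
Δq = 8.6186 − 6.6667 = 1.9519; wedge = 167.8331 − 144.8 = 23.0331.
DWL = ½ × 1.9519 × 23.0331 = 22.48.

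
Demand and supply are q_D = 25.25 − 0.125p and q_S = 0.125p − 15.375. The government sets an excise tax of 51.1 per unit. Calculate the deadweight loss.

81.60

In inverse form: demand p = 202 − 8q, supply p = 123 + 8q.
Competitive equilibrium: 202 − 8q = 123 + 8q → q* = 4.9375, p* = 162.5.
With the tax, the buyer price exceeds the seller price by 51.1: (202 − 8q) − (123 + 8q) = 51.1 → q' = 1.7438.
Δq = 4.9375 − 1.7438 = 3.1937; the wedge equals the tax, 51.1.
Deadweight loss = ½ × 3.1937 × 51.1 = 81.60.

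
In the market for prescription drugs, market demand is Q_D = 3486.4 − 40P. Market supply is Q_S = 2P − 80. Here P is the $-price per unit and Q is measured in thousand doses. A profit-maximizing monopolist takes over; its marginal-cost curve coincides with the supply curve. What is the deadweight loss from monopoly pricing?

$4.38 thousand

In inverse form: demand P = 87.16 − 0.025Q, supply P = 40 + 0.5Q.
Competitive equilibrium: 87.16 − 0.025Q = 40 + 0.5Q → Q* = 89.8286, P* = 84.9143.
Marginal revenue: MR = 87.16 − 0.05Q. Set MR = MC: 87.16 − 0.05Q = 40 + 0.5Q → Q_m = 85.7455.
Price P_m = 87.16 − 0.025·85.7455 = 85.0164; MC(Q_m) = 40 + 0.5·85.7455 = 82.8728.
Competitive Q* = 89.8286, so ΔQ = 4.0831; wedge = 85.0164 − 82.8728 = 2.1436.
Welfare loss = ½ × 4.0831 × 2.1436 = $4.38 thousand.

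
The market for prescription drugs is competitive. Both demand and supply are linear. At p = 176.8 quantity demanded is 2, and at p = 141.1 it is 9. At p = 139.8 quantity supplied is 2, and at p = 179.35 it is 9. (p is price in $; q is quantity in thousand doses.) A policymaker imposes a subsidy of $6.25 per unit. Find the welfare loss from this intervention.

Demand slope = (141.1 − 176.8)/(9 − 2) = −5.1, so p = 187 − 5.1q.
Supply slope = (179.35 − 139.8)/(9 − 2) = 5.65, so p = 128.5 + 5.65q.
Competitive equilibrium: 187 − 5.1q = 128.5 + 5.65q → q* = 5.4419, p* = 159.2465.
The subsidy lowers effective supply by 6.25: p = 122.25 + 5.65q.
New quantity: 187 − 5.1q = 122.25 + 5.65q → q' = 6.0233.
Overproduction Δq = 6.0233 − 5.4419 = 0.5814; wedge = subsidy = 6.25.
Welfare loss = ½ × 0.5814 × 6.25 = $1.82 thousand.

$1.82 thousand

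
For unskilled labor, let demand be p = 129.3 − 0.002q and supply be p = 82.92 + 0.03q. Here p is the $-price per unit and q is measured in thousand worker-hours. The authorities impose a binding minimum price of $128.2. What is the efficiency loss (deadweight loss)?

Competitive equilibrium: 129.3 − 0.002q = 82.92 + 0.03q → q* = 1449.375, p* = 126.4013.
At the floor p = 128.2, quantity demanded = (129.3 − 128.2)/0.002 = 550.
Sellers' marginal cost at q' = 550: 82.92 + 0.03·550 = 99.42.
Δq = 1449.375 − 550 = 899.375; wedge = 128.2 − 99.42 = 28.78.
The triangle = ½ × 899.375 × 28.78 = $12942.01 thousand.

$12942.01 thousand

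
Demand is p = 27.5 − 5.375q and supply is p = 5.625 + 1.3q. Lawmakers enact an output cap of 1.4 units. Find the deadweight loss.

11.76

Competitive equilibrium: 27.5 − 5.375q = 5.625 + 1.3q → q* = 3.2772, p* = 9.8853.
At q = 1.4: demand price = 27.5 − 5.375·1.4 = 19.975; supply price = 5.625 + 1.3·1.4 = 7.445.
Δq = 3.2772 − 1.4 = 1.8772; wedge = 19.975 − 7.445 = 12.53.
Deadweight loss = ½ × 1.8772 × 12.53 = 11.76.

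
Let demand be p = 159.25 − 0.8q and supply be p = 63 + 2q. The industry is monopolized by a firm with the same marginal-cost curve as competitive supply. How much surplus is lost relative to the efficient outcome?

Competitive equilibrium: 159.25 − 0.8q = 63 + 2q → q* = 34.375, p* = 131.75.
Marginal revenue: MR = 159.25 − 1.6q. Set MR = MC: 159.25 − 1.6q = 63 + 2q → q_m = 26.7361.
Price p_m = 159.25 − 0.8·26.7361 = 137.8611; MC(q_m) = 63 + 2·26.7361 = 116.4722.
Competitive q* = 34.375, so Δq = 7.6389; wedge = 137.8611 − 116.4722 = 21.3889.
The triangle = ½ × 7.6389 × 21.3889 = 81.69.

81.69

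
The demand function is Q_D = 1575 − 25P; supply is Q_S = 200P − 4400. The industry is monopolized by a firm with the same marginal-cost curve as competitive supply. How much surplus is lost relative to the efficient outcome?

In inverse form: demand P = 63 − 0.04Q, supply P = 22 + 0.005Q.
Competitive equilibrium: 63 − 0.04Q = 22 + 0.005Q → Q* = 911.11111, P* = 26.55556.
Marginal revenue: MR = 63 − 0.08Q. Set MR = MC: 63 − 0.08Q = 22 + 0.005Q → Q_m = 482.35294.
Price P_m = 63 − 0.04·482.35294 = 43.70588; MC(Q_m) = 22 + 0.005·482.35294 = 24.41176.
Competitive Q* = 911.11111, so ΔQ = 428.75817; wedge = 43.70588 − 24.41176 = 19.29412.
DWL = ½ × 428.75817 × 19.29412 = 4136.26.

4136.26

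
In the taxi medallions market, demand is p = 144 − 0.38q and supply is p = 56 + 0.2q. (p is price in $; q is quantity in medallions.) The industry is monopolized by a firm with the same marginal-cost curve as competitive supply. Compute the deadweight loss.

$1046

Competitive equilibrium: 144 − 0.38q = 56 + 0.2q → q* = 151.7241, p* = 86.3448.
Marginal revenue: MR = 144 − 0.76q. Set MR = MC: 144 − 0.76q = 56 + 0.2q → q_m = 91.6667.
Price p_m = 144 − 0.38·91.6667 = 109.1667; MC(q_m) = 56 + 0.2·91.6667 = 74.3333.
Competitive q* = 151.7241, so Δq = 60.0574; wedge = 109.1667 − 74.3333 = 34.8334.
Welfare loss = ½ × 60.0574 × 34.8334 = $1046.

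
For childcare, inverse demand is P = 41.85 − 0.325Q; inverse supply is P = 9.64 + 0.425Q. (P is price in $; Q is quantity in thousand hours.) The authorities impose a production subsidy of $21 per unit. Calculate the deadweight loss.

$294 thousand

Competitive equilibrium: 41.85 − 0.325Q = 9.64 + 0.425Q → Q* = 42.9467, P* = 27.8923.
The subsidy lowers effective supply by 21: P = 0.425Q − 11.36.
New quantity: 41.85 − 0.325Q = 0.425Q − 11.36 → Q' = 70.9467.
Overproduction ΔQ = 70.9467 − 42.9467 = 28; wedge = subsidy = 21.
Deadweight loss = ½ × 28 × 21 = $294 thousand.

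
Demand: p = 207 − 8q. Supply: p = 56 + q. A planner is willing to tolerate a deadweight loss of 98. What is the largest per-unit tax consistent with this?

42

Competitive equilibrium: 207 − 8q = 56 + q → q* = 16.7778, p* = 72.7778.
A tax t gives Δq = t/9 and wedge t, so DWL = t²/18.
t²/18 = 98 → t² = 1764 → t = 42.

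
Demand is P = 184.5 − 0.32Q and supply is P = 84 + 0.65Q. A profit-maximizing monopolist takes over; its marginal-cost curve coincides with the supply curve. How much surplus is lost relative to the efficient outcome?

320.37

Competitive equilibrium: 184.5 − 0.32Q = 84 + 0.65Q → Q* = 103.6082, P* = 151.3454.
Marginal revenue: MR = 184.5 − 0.64Q. Set MR = MC: 184.5 − 0.64Q = 84 + 0.65Q → Q_m = 77.907.
Price P_m = 184.5 − 0.32·77.907 = 159.5698; MC(Q_m) = 84 + 0.65·77.907 = 134.6396.
Competitive Q* = 103.6082, so ΔQ = 25.7012; wedge = 159.5698 − 134.6396 = 24.9302.
The triangle = ½ × 25.7012 × 24.9302 = 320.37.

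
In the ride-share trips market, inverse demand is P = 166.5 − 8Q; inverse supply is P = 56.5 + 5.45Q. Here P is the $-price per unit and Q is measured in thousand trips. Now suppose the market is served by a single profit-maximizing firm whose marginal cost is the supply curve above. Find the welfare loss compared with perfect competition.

Competitive equilibrium: 166.5 − 8Q = 56.5 + 5.45Q → Q* = 8.1784, P* = 101.0725.
Marginal revenue: MR = 166.5 − 16Q. Set MR = MC: 166.5 − 16Q = 56.5 + 5.45Q → Q_m = 5.1282.
Price P_m = 166.5 − 8·5.1282 = 125.4744; MC(Q_m) = 56.5 + 5.45·5.1282 = 84.4487.
Competitive Q* = 8.1784, so ΔQ = 3.0502; wedge = 125.4744 − 84.4487 = 41.0257.
Welfare loss = ½ × 3.0502 × 41.0257 = $62.57 thousand.

$62.57 thousand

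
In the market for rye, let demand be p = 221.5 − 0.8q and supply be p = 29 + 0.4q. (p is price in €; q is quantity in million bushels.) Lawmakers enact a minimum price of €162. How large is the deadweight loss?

Competitive equilibrium: 221.5 − 0.8q = 29 + 0.4q → q* = 160.4167, p* = 93.1667.
At the floor p = 162, quantity demanded = (221.5 − 162)/0.8 = 74.375.
Sellers' marginal cost at q' = 74.375: 29 + 0.4·74.375 = 58.75.
Δq = 160.4167 − 74.375 = 86.0417; wedge = 162 − 58.75 = 103.25.
Welfare loss = ½ × 86.0417 × 103.25 = €4441.90 million.

€4441.90 million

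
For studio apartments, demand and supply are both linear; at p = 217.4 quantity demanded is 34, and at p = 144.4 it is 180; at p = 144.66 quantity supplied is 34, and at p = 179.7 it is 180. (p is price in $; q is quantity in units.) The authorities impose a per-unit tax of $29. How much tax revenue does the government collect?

$2700.14

Demand slope = (144.4 − 217.4)/(180 − 34) = −0.5, so p = 234.4 − 0.5q.
Supply slope = (179.7 − 144.66)/(180 − 34) = 0.24, so p = 136.5 + 0.24q.
Competitive equilibrium: 234.4 − 0.5q = 136.5 + 0.24q → q* = 132.2973, p* = 168.25135.
With the tax, the buyer price exceeds the seller price by 29: (234.4 − 0.5q) − (136.5 + 0.24q) = 29 → q' = 93.10811.
Tax revenue = 29 × 93.10811 = $2700.14.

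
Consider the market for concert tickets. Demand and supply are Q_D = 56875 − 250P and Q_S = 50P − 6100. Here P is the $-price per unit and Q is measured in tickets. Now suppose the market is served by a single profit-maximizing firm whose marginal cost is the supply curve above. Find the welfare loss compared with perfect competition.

$4732.25

In inverse form: demand P = 227.5 − 0.004Q, supply P = 122 + 0.02Q.
Competitive equilibrium: 227.5 − 0.004Q = 122 + 0.02Q → Q* = 4395.83333, P* = 209.91667.
Marginal revenue: MR = 227.5 − 0.008Q. Set MR = MC: 227.5 − 0.008Q = 122 + 0.02Q → Q_m = 3767.85714.
Price P_m = 227.5 − 0.004·3767.85714 = 212.42857; MC(Q_m) = 122 + 0.02·3767.85714 = 197.35714.
Competitive Q* = 4395.83333, so ΔQ = 627.97619; wedge = 212.42857 − 197.35714 = 15.07143.
Deadweight loss = ½ × 627.97619 × 15.07143 = $4732.25.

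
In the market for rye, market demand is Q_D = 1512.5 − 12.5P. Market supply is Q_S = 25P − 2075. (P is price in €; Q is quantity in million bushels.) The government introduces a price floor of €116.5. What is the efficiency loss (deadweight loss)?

In inverse form: demand P = 121 − 0.08Q, supply P = 83 + 0.04Q.
Competitive equilibrium: 121 − 0.08Q = 83 + 0.04Q → Q* = 316.6667, P* = 95.6667.
At the floor P = 116.5, quantity demanded = (121 − 116.5)/0.08 = 56.25.
Sellers' marginal cost at Q' = 56.25: 83 + 0.04·56.25 = 85.25.
ΔQ = 316.6667 − 56.25 = 260.4167; wedge = 116.5 − 85.25 = 31.25.
The triangle = ½ × 260.4167 × 31.25 = €4069.01 million.

€4069.01 million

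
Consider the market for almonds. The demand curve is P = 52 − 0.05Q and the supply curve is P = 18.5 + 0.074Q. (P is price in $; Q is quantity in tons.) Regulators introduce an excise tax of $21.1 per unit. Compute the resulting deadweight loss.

Competitive equilibrium: 52 − 0.05Q = 18.5 + 0.074Q → Q* = 270.1613, P* = 38.4919.
With the tax, the buyer price exceeds the seller price by 21.1: (52 − 0.05Q) − (18.5 + 0.074Q) = 21.1 → Q' = 100.
ΔQ = 270.1613 − 100 = 170.1613; the wedge equals the tax, 21.1.
Welfare loss = ½ × 170.1613 × 21.1 = $1795.20.

$1795.20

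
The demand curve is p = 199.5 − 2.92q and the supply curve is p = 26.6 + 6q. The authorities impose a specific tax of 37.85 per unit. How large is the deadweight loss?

Competitive equilibrium: 199.5 − 2.92q = 26.6 + 6q → q* = 19.3834, p* = 142.9004.
With the tax, the buyer price exceeds the seller price by 37.85: (199.5 − 2.92q) − (26.6 + 6q) = 37.85 → q' = 15.1401.
Δq = 19.3834 − 15.1401 = 4.2433; the wedge equals the tax, 37.85.
Welfare loss = ½ × 4.2433 × 37.85 = 80.30.

80.30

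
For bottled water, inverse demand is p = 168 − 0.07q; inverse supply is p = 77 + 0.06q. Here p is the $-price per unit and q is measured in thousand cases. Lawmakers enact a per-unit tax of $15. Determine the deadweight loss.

Competitive equilibrium: 168 − 0.07q = 77 + 0.06q → q* = 700, p* = 119.
With the tax, the buyer price exceeds the seller price by 15: (168 − 0.07q) − (77 + 0.06q) = 15 → q' = 584.6154.
Δq = 700 − 584.6154 = 115.3846; the wedge equals the tax, 15.
Welfare loss = ½ × 115.3846 × 15 = $865.38 thousand.

$865.38 thousand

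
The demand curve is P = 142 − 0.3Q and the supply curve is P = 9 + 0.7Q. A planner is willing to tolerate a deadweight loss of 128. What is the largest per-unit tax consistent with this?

16

Competitive equilibrium: 142 − 0.3Q = 9 + 0.7Q → Q* = 133, P* = 102.1.
A tax t gives ΔQ = t/1 and wedge t, so DWL = t²/2.
t²/2 = 128 → t² = 256 → t = 16.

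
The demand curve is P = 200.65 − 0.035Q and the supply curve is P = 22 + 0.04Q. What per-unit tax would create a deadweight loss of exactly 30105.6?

Competitive equilibrium: 200.65 − 0.035Q = 22 + 0.04Q → Q* = 2382, P* = 117.28.
A tax t gives ΔQ = t/0.075 and wedge t, so DWL = t²/0.15.
t²/0.15 = 30105.6 → t² = 4515.84 → t = 67.2.

67.2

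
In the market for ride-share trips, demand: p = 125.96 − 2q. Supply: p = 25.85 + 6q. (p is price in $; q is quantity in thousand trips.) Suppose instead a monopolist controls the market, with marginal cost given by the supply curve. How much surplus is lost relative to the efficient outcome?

$25.06 thousand

Competitive equilibrium: 125.96 − 2q = 25.85 + 6q → q* = 12.5138, p* = 100.9325.
Marginal revenue: MR = 125.96 − 4q. Set MR = MC: 125.96 − 4q = 25.85 + 6q → q_m = 10.011.
Price p_m = 125.96 − 2·10.011 = 105.938; MC(q_m) = 25.85 + 6·10.011 = 85.916.
Competitive q* = 12.5138, so Δq = 2.5028; wedge = 105.938 − 85.916 = 20.022.
DWL = ½ × 2.5028 × 20.022 = $25.06 thousand.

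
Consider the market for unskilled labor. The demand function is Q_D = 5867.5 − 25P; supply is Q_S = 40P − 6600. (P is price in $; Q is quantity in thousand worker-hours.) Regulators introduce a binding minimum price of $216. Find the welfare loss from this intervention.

$11888.25 thousand

In inverse form: demand P = 234.7 − 0.04Q, supply P = 165 + 0.025Q.
Competitive equilibrium: 234.7 − 0.04Q = 165 + 0.025Q → Q* = 1072.3077, P* = 191.8077.
At the floor P = 216, quantity demanded = (234.7 − 216)/0.04 = 467.5.
Sellers' marginal cost at Q' = 467.5: 165 + 0.025·467.5 = 176.6875.
ΔQ = 1072.3077 − 467.5 = 604.8077; wedge = 216 − 176.6875 = 39.3125.
Deadweight loss = ½ × 604.8077 × 39.3125 = $11888.25 thousand.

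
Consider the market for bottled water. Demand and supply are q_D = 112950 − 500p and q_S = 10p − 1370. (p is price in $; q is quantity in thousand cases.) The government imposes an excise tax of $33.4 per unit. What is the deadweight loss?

$5468.43 thousand

In inverse form: demand p = 225.9 − 0.002q, supply p = 137 + 0.1q.
Competitive equilibrium: 225.9 − 0.002q = 137 + 0.1q → q* = 871.5686, p* = 224.1569.
With the tax, the buyer price exceeds the seller price by 33.4: (225.9 − 0.002q) − (137 + 0.1q) = 33.4 → q' = 544.1176.
Δq = 871.5686 − 544.1176 = 327.451; the wedge equals the tax, 33.4.
The triangle = ½ × 327.451 × 33.4 = $5468.43 thousand.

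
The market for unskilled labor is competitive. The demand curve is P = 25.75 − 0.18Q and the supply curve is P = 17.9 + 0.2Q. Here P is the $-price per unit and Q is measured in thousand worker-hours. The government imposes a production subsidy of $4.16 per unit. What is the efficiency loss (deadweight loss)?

$22.77 thousand

Competitive equilibrium: 25.75 − 0.18Q = 17.9 + 0.2Q → Q* = 20.6579, P* = 22.0316.
The subsidy lowers effective supply by 4.16: P = 13.74 + 0.2Q.
New quantity: 25.75 − 0.18Q = 13.74 + 0.2Q → Q' = 31.6053.
Overproduction ΔQ = 31.6053 − 20.6579 = 10.9474; wedge = subsidy = 4.16.
The triangle = ½ × 10.9474 × 4.16 = $22.77 thousand.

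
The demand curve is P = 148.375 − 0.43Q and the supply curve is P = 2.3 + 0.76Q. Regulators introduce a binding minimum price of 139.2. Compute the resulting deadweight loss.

Competitive equilibrium: 148.375 − 0.43Q = 2.3 + 0.76Q → Q* = 122.7521, P* = 95.5916.
At the floor P = 139.2, quantity demanded = (148.375 − 139.2)/0.43 = 21.3372.
Sellers' marginal cost at Q' = 21.3372: 2.3 + 0.76·21.3372 = 18.5163.
ΔQ = 122.7521 − 21.3372 = 101.4149; wedge = 139.2 − 18.5163 = 120.6837.
Welfare loss = ½ × 101.4149 × 120.6837 = 6119.56.

6119.56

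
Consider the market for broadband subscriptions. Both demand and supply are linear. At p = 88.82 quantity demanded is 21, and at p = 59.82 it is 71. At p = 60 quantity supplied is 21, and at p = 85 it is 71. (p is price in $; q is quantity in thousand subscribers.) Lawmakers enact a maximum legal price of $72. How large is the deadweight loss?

$3.89 thousand

Demand slope = (59.82 − 88.82)/(71 − 21) = −0.58, so p = 101 − 0.58q.
Supply slope = (85 − 60)/(71 − 21) = 0.5, so p = 49.5 + 0.5q.
Competitive equilibrium: 101 − 0.58q = 49.5 + 0.5q → q* = 47.6852, p* = 73.3426.
At the ceiling p = 72, quantity supplied = (72 − 49.5)/0.5 = 45.
Willingness to pay at q' = 45: 101 − 0.58·45 = 74.9.
Δq = 47.6852 − 45 = 2.6852; wedge = 74.9 − 72 = 2.9.
Deadweight loss = ½ × 2.6852 × 2.9 = $3.89 thousand.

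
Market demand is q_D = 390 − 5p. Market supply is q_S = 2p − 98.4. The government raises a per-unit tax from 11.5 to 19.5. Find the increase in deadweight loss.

In inverse form: demand p = 78 − 0.2q, supply p = 49.2 + 0.5q.
Competitive equilibrium: 78 − 0.2q = 49.2 + 0.5q → q* = 41.1429, p* = 69.7714.
For a per-unit tax t: Δq = t/0.7, so DWL = ½·t·(t/0.7) = t²/1.4.
At t = 11.5: DWL = 94.464. At t = 19.5: DWL = 271.607.
Increase = 271.607 − 94.464 = 177.14.

177.14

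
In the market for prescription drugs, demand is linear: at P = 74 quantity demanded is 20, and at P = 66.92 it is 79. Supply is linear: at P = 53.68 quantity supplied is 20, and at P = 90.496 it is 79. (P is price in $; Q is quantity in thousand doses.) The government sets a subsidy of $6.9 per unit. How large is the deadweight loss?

$32 thousand

Demand slope = (66.92 − 74)/(79 − 20) = −0.12, so P = 76.4 − 0.12Q.
Supply slope = (90.496 − 53.68)/(79 − 20) = 0.624, so P = 41.2 + 0.624Q.
Competitive equilibrium: 76.4 − 0.12Q = 41.2 + 0.624Q → Q* = 47.3118, P* = 70.7226.
The subsidy lowers effective supply by 6.9: P = 34.3 + 0.624Q.
New quantity: 76.4 − 0.12Q = 34.3 + 0.624Q → Q' = 56.586.
Overproduction ΔQ = 56.586 − 47.3118 = 9.2742; wedge = subsidy = 6.9.
Welfare loss = ½ × 9.2742 × 6.9 = $32 thousand.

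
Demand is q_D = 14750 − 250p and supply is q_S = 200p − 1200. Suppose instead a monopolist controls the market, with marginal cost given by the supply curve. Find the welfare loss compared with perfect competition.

14774.49

In inverse form: demand p = 59 − 0.004q, supply p = 6 + 0.005q.
Competitive equilibrium: 59 − 0.004q = 6 + 0.005q → q* = 5888.88889, p* = 35.44444.
Marginal revenue: MR = 59 − 0.008q. Set MR = MC: 59 − 0.008q = 6 + 0.005q → q_m = 4076.92308.
Price p_m = 59 − 0.004·4076.92308 = 42.69231; MC(q_m) = 6 + 0.005·4076.92308 = 26.38462.
Competitive q* = 5888.88889, so Δq = 1811.96581; wedge = 42.69231 − 26.38462 = 16.30769.
The triangle = ½ × 1811.96581 × 16.30769 = 14774.49.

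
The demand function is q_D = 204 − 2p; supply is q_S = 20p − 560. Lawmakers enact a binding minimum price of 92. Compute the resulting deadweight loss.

3608.18

In inverse form: demand p = 102 − 0.5q, supply p = 28 + 0.05q.
Competitive equilibrium: 102 − 0.5q = 28 + 0.05q → q* = 134.5455, p* = 34.7273.
At the floor p = 92, quantity demanded = (102 − 92)/0.5 = 20.
Sellers' marginal cost at q' = 20: 28 + 0.05·20 = 29.
Δq = 134.5455 − 20 = 114.5455; wedge = 92 − 29 = 63.
Welfare loss = ½ × 114.5455 × 63 = 3608.18.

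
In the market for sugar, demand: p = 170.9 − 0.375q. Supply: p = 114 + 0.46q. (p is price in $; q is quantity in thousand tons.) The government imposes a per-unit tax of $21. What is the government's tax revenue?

Competitive equilibrium: 170.9 − 0.375q = 114 + 0.46q → q* = 68.1437, p* = 145.3461.
With the tax, the buyer price exceeds the seller price by 21: (170.9 − 0.375q) − (114 + 0.46q) = 21 → q' = 42.994.
Tax revenue = 21 × 42.994 = $902.87 thousand.

$902.87 thousand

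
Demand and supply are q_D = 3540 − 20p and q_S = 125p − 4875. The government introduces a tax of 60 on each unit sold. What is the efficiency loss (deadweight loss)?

31034.48

In inverse form: demand p = 177 − 0.05q, supply p = 39 + 0.008q.
Competitive equilibrium: 177 − 0.05q = 39 + 0.008q → q* = 2379.3103, p* = 58.0345.
With the tax, the buyer price exceeds the seller price by 60: (177 − 0.05q) − (39 + 0.008q) = 60 → q' = 1344.8276.
Δq = 2379.3103 − 1344.8276 = 1034.4827; the wedge equals the tax, 60.
Welfare loss = ½ × 1034.4827 × 60 = 31034.48.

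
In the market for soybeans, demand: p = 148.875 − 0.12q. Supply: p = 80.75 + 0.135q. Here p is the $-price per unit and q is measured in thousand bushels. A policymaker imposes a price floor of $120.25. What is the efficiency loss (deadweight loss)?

$104.40 thousand

Competitive equilibrium: 148.875 − 0.12q = 80.75 + 0.135q → q* = 267.1569, p* = 116.8162.
At the floor p = 120.25, quantity demanded = (148.875 − 120.25)/0.12 = 238.5417.
Sellers' marginal cost at q' = 238.5417: 80.75 + 0.135·238.5417 = 112.9531.
Δq = 267.1569 − 238.5417 = 28.6152; wedge = 120.25 − 112.9531 = 7.2969.
Deadweight loss = ½ × 28.6152 × 7.2969 = $104.40 thousand.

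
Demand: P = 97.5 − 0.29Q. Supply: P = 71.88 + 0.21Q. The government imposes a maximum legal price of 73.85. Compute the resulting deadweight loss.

438.04

Competitive equilibrium: 97.5 − 0.29Q = 71.88 + 0.21Q → Q* = 51.24, P* = 82.6404.
At the ceiling P = 73.85, quantity supplied = (73.85 − 71.88)/0.21 = 9.381.
Willingness to pay at Q' = 9.381: 97.5 − 0.29·9.381 = 94.7795.
ΔQ = 51.24 − 9.381 = 41.859; wedge = 94.7795 − 73.85 = 20.9295.
Deadweight loss = ½ × 41.859 × 20.9295 = 438.04.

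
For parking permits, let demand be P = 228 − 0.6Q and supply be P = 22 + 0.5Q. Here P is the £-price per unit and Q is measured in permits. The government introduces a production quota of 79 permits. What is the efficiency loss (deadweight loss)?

Competitive equilibrium: 228 − 0.6Q = 22 + 0.5Q → Q* = 187.2727, P* = 115.6364.
At Q = 79: demand price = 228 − 0.6·79 = 180.6; supply price = 22 + 0.5·79 = 61.5.
ΔQ = 187.2727 − 79 = 108.2727; wedge = 180.6 − 61.5 = 119.1.
DWL = ½ × 108.2727 × 119.1 = £6447.64.

£6447.64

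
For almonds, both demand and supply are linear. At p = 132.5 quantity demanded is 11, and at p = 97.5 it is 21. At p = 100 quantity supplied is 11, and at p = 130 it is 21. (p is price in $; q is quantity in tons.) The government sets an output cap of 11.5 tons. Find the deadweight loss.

$65.81

Demand slope = (97.5 − 132.5)/(21 − 11) = −3.5, so p = 171 − 3.5q.
Supply slope = (130 − 100)/(21 − 11) = 3, so p = 67 + 3q.
Competitive equilibrium: 171 − 3.5q = 67 + 3q → q* = 16, p* = 115.
At q = 11.5: demand price = 171 − 3.5·11.5 = 130.75; supply price = 67 + 3·11.5 = 101.5.
Δq = 16 − 11.5 = 4.5; wedge = 130.75 − 101.5 = 29.25.
Deadweight loss = ½ × 4.5 × 29.25 = $65.81.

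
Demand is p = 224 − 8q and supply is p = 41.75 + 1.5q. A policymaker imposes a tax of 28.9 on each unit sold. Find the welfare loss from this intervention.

Competitive equilibrium: 224 − 8q = 41.75 + 1.5q → q* = 19.1842, p* = 70.5263.
With the tax, the buyer price exceeds the seller price by 28.9: (224 − 8q) − (41.75 + 1.5q) = 28.9 → q' = 16.1421.
Δq = 19.1842 − 16.1421 = 3.0421; the wedge equals the tax, 28.9.
The triangle = ½ × 3.0421 × 28.9 = 43.96.

43.96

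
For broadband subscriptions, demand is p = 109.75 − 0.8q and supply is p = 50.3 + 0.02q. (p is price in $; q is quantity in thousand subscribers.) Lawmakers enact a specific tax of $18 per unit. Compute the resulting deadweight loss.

$197.56 thousand

Competitive equilibrium: 109.75 − 0.8q = 50.3 + 0.02q → q* = 72.5, p* = 51.75.
With the tax, the buyer price exceeds the seller price by 18: (109.75 − 0.8q) − (50.3 + 0.02q) = 18 → q' = 50.5488.
Δq = 72.5 − 50.5488 = 21.9512; the wedge equals the tax, 18.
Deadweight loss = ½ × 21.9512 × 18 = $197.56 thousand.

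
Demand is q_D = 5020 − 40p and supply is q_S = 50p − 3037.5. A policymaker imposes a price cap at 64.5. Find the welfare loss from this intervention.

35234.42

In inverse form: demand p = 125.5 − 0.025q, supply p = 60.75 + 0.02q.
Competitive equilibrium: 125.5 − 0.025q = 60.75 + 0.02q → q* = 1438.8889, p* = 89.5278.
At the ceiling p = 64.5, quantity supplied = (64.5 − 60.75)/0.02 = 187.5.
Willingness to pay at q' = 187.5: 125.5 − 0.025·187.5 = 120.8125.
Δq = 1438.8889 − 187.5 = 1251.3889; wedge = 120.8125 − 64.5 = 56.3125.
DWL = ½ × 1251.3889 × 56.3125 = 35234.42.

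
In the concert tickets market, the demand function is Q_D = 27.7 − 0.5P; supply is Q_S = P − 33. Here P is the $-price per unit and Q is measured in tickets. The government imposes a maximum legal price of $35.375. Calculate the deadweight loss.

$38.89

In inverse form: demand P = 55.4 − 2Q, supply P = 33 + Q.
Competitive equilibrium: 55.4 − 2Q = 33 + Q → Q* = 7.4667, P* = 40.4667.
At the ceiling P = 35.375, quantity supplied = (35.375 − 33)/1 = 2.375.
Willingness to pay at Q' = 2.375: 55.4 − 2·2.375 = 50.65.
ΔQ = 7.4667 − 2.375 = 5.0917; wedge = 50.65 − 35.375 = 15.275.
Deadweight loss = ½ × 5.0917 × 15.275 = $38.89.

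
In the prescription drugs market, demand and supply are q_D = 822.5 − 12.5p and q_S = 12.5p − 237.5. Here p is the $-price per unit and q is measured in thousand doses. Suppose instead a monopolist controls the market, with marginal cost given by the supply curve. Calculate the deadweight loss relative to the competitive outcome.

$760.50 thousand

In inverse form: demand p = 65.8 − 0.08q, supply p = 19 + 0.08q.
Competitive equilibrium: 65.8 − 0.08q = 19 + 0.08q → q* = 292.5, p* = 42.4.
Marginal revenue: MR = 65.8 − 0.16q. Set MR = MC: 65.8 − 0.16q = 19 + 0.08q → q_m = 195.
Price p_m = 65.8 − 0.08·195 = 50.2; MC(q_m) = 19 + 0.08·195 = 34.6.
Competitive q* = 292.5, so Δq = 97.5; wedge = 50.2 − 34.6 = 15.6.
DWL = ½ × 97.5 × 15.6 = $760.50 thousand.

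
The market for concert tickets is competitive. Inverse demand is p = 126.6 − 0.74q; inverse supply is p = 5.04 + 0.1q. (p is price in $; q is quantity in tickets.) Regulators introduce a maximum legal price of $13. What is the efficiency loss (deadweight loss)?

Competitive equilibrium: 126.6 − 0.74q = 5.04 + 0.1q → q* = 144.7143, p* = 19.5114.
At the ceiling p = 13, quantity supplied = (13 − 5.04)/0.1 = 79.6.
Willingness to pay at q' = 79.6: 126.6 − 0.74·79.6 = 67.696.
Δq = 144.7143 − 79.6 = 65.1143; wedge = 67.696 − 13 = 54.696.
Deadweight loss = ½ × 65.1143 × 54.696 = $1780.75.

$1780.75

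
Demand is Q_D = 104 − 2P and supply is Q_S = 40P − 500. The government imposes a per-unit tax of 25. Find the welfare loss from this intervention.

595.24

In inverse form: demand P = 52 − 0.5Q, supply P = 12.5 + 0.025Q.
Competitive equilibrium: 52 − 0.5Q = 12.5 + 0.025Q → Q* = 75.2381, P* = 14.381.
With the tax, the buyer price exceeds the seller price by 25: (52 − 0.5Q) − (12.5 + 0.025Q) = 25 → Q' = 27.619.
ΔQ = 75.2381 − 27.619 = 47.6191; the wedge equals the tax, 25.
DWL = ½ × 47.6191 × 25 = 595.24.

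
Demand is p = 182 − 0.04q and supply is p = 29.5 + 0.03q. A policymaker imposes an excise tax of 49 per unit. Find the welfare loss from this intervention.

Competitive equilibrium: 182 − 0.04q = 29.5 + 0.03q → q* = 2178.5714, p* = 94.8571.
With the tax, the buyer price exceeds the seller price by 49: (182 − 0.04q) − (29.5 + 0.03q) = 49 → q' = 1478.5714.
Δq = 2178.5714 − 1478.5714 = 700; the wedge equals the tax, 49.
Welfare loss = ½ × 700 × 49 = 17150.

17150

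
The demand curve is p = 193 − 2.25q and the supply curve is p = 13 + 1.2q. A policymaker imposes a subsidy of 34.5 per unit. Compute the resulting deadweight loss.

Competitive equilibrium: 193 − 2.25q = 13 + 1.2q → q* = 52.1739, p* = 75.6087.
The subsidy lowers effective supply by 34.5: p = 1.2q − 21.5.
New quantity: 193 − 2.25q = 1.2q − 21.5 → q' = 62.1739.
Overproduction Δq = 62.1739 − 52.1739 = 10; wedge = subsidy = 34.5.
The triangle = ½ × 10 × 34.5 = 172.50.

172.50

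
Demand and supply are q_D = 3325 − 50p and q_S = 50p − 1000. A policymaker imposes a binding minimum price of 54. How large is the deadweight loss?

In inverse form: demand p = 66.5 − 0.02q, supply p = 20 + 0.02q.
Competitive equilibrium: 66.5 − 0.02q = 20 + 0.02q → q* = 1162.5, p* = 43.25.
At the floor p = 54, quantity demanded = (66.5 − 54)/0.02 = 625.
Sellers' marginal cost at q' = 625: 20 + 0.02·625 = 32.5.
Δq = 1162.5 − 625 = 537.5; wedge = 54 − 32.5 = 21.5.
DWL = ½ × 537.5 × 21.5 = 5778.125.

5778.125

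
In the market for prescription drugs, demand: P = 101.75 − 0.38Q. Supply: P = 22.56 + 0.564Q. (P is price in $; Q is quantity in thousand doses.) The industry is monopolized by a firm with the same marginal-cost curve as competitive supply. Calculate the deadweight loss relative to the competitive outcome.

$273.61 thousand

Competitive equilibrium: 101.75 − 0.38Q = 22.56 + 0.564Q → Q* = 83.8877, P* = 69.8727.
Marginal revenue: MR = 101.75 − 0.76Q. Set MR = MC: 101.75 − 0.76Q = 22.56 + 0.564Q → Q_m = 59.8112.
Price P_m = 101.75 − 0.38·59.8112 = 79.0217; MC(Q_m) = 22.56 + 0.564·59.8112 = 56.2935.
Competitive Q* = 83.8877, so ΔQ = 24.0765; wedge = 79.0217 − 56.2935 = 22.7282.
DWL = ½ × 24.0765 × 22.7282 = $273.61 thousand.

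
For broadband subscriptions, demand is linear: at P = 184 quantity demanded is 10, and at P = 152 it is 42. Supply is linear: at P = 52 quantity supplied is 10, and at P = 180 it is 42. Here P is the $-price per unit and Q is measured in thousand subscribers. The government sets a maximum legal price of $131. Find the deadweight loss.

Demand slope = (152 − 184)/(42 − 10) = −1, so P = 194 − Q.
Supply slope = (180 − 52)/(42 − 10) = 4, so P = 12 + 4Q.
Competitive equilibrium: 194 − Q = 12 + 4Q → Q* = 36.4, P* = 157.6.
At the ceiling P = 131, quantity supplied = (131 − 12)/4 = 29.75.
Willingness to pay at Q' = 29.75: 194 − 1·29.75 = 164.25.
ΔQ = 36.4 − 29.75 = 6.65; wedge = 164.25 − 131 = 33.25.
DWL = ½ × 6.65 × 33.25 = $110.56 thousand.

$110.56 thousand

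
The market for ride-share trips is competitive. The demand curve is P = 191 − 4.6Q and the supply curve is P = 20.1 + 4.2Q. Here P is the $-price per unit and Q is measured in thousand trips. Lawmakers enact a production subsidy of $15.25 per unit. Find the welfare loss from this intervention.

$13.21 thousand

Competitive equilibrium: 191 − 4.6Q = 20.1 + 4.2Q → Q* = 19.4205, P* = 101.6659.
The subsidy lowers effective supply by 15.25: P = 4.85 + 4.2Q.
New quantity: 191 − 4.6Q = 4.85 + 4.2Q → Q' = 21.1534.
Overproduction ΔQ = 21.1534 − 19.4205 = 1.7329; wedge = subsidy = 15.25.
Deadweight loss = ½ × 1.7329 × 15.25 = $13.21 thousand.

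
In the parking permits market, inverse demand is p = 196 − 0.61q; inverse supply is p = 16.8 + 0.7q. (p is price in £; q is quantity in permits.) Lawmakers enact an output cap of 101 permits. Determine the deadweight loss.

Competitive equilibrium: 196 − 0.61q = 16.8 + 0.7q → q* = 136.7939, p* = 112.5557.
At q = 101: demand price = 196 − 0.61·101 = 134.39; supply price = 16.8 + 0.7·101 = 87.5.
Δq = 136.7939 − 101 = 35.7939; wedge = 134.39 − 87.5 = 46.89.
The triangle = ½ × 35.7939 × 46.89 = £839.19.

£839.19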